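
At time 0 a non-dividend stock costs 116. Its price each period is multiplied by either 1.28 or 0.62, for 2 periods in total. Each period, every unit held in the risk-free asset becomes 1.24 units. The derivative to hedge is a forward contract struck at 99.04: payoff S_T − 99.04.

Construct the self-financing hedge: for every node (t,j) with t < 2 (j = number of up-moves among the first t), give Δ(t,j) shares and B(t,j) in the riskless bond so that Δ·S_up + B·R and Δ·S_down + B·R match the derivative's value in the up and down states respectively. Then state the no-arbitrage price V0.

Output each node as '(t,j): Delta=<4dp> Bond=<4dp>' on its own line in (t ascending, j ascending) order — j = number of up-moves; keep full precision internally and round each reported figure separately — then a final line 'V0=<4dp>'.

(0,0): Delta=1.0000 Bond=-64.4121
(1,0): Delta=1.0000 Bond=-79.8710
(1,1): Delta=1.0000 Bond=-79.8710
V0=51.5879

Under the risk-neutral measure, an up-move has probability p* = (R−d)/(u−d) = 0.9394 and values discount at R = 1.24.
Payoff layer (t=2): V(2,0)=-54.4496, V(2,1)=-6.9824, V(2,2)=91.0144
Node (1,0) S=71.9200: V=(p*·-6.9824+(1−p*)·-54.4496)/1.24=-7.9510; Δ=(-6.9824−-54.4496)/(92.0576−44.5904)=1.0000; B=V−Δ·S=-79.8710
Node (1,1) S=148.4800: V=(p*·91.0144+(1−p*)·-6.9824)/1.24=68.6090; Δ=(91.0144−-6.9824)/(190.0544−92.0576)=1.0000; B=V−Δ·S=-79.8710
Node (0,0) S=116.0000: V=(p*·68.6090+(1−p*)·-7.9510)/1.24=51.5879; Δ=(68.6090−-7.9510)/(148.4800−71.9200)=1.0000; B=V−Δ·S=-64.4121
The time-0 hedge costs 51.5879, which is the no-arbitrage price.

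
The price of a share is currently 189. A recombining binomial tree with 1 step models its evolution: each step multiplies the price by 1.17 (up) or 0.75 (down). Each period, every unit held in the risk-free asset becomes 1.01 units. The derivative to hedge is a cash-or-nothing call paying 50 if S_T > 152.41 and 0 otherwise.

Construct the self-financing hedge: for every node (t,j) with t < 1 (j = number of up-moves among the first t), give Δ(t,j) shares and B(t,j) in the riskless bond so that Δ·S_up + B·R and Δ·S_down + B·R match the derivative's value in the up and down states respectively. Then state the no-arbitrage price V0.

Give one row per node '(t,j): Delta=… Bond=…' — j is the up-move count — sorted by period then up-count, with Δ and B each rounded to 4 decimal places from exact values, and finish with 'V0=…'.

Under the risk-neutral measure, an up-move has probability p* = (R−d)/(u−d) = 0.6190 and values discount at R = 1.01.
Terminal values V(1,·): V(1,0)=0.0000, V(1,1)=50.0000
  t=0,j=0: stock 189.0000 → up 221.1300 (V=50.0000), down 141.7500 (V=0.0000). Price 30.6459; hedge Δ=0.6299, bond B=-88.4017.
The time-0 hedge costs 30.6459, which is the no-arbitrage price.

(0,0): Delta=0.6299 Bond=-88.4017
V0=30.6459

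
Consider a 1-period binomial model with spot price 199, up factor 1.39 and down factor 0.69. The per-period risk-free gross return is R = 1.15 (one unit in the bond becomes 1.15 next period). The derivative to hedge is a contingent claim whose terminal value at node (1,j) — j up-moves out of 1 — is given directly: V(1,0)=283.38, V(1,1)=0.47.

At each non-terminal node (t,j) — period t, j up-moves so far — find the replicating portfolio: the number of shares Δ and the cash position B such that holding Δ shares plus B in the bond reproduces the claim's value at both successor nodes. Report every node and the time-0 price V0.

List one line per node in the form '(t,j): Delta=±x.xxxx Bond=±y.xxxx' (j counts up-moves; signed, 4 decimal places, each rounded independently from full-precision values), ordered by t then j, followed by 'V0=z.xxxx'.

(0,0): Delta=-2.0309 Bond=488.9117
V0=84.7545

Under the risk-neutral measure, an up-move has probability p* = (R−d)/(u−d) = 0.6571 and values discount at R = 1.15.
Payoff layer (t=1): V(1,0)=283.3800, V(1,1)=0.4700
(0,0): S=199.0000. Δ = (V_up−V_dn)/(S_up−S_dn) = (0.4700−283.3800)/(276.6100−137.3100) = -2.0309. V = [p*·0.4700 + (1−p*)·283.3800]/1.15 = 84.7545. B = V − Δ·S = 488.9117.
Each (Δ,B) replicates both successor values, so the strategy is self-financing and V0 is arbitrage-free.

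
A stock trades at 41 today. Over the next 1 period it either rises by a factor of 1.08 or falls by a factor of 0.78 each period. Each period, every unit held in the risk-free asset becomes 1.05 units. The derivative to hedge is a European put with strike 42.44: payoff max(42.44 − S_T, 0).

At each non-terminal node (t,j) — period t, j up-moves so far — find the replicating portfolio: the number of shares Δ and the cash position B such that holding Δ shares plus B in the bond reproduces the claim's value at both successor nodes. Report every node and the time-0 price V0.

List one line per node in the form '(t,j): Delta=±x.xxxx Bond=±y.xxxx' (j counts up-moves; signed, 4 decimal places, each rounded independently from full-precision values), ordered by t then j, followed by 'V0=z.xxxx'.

Under the risk-neutral measure, an up-move has probability p* = (R−d)/(u−d) = 0.9000 and values discount at R = 1.05.
At expiry t=1: V(1,0)=10.4600, V(1,1)=0.0000
(0,0): S=41.0000. Δ = (V_up−V_dn)/(S_up−S_dn) = (0.0000−10.4600)/(44.2800−31.9800) = -0.8504. V = [p*·0.0000 + (1−p*)·10.4600]/1.05 = 0.9962. B = V − Δ·S = 35.8629.
Check: Δ(0,0)·S0 + B(0,0) = 0.9962 = V0.

(0,0): Delta=-0.8504 Bond=35.8629
V0=0.9962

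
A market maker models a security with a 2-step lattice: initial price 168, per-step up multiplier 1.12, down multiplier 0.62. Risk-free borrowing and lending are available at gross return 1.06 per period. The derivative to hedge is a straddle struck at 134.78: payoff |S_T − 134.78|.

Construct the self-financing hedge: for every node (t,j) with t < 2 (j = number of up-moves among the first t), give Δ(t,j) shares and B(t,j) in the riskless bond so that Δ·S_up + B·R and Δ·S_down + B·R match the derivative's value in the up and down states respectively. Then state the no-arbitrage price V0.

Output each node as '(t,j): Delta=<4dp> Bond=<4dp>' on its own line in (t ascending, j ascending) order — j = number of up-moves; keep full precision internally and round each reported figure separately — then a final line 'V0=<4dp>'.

(0,0): Delta=0.5014 Bond=-27.5840
(1,0): Delta=-1.0000 Bond=127.1509
(1,1): Delta=0.6148 Bond=-50.5649
V0=56.6579

Since d<R<u, set p* = (R−d)/(u−d) = 0.8800; price each node as the discounted p*-expectation of its children.
At expiry t=2: V(2,0)=70.2008, V(2,1)=18.1208, V(2,2)=75.9592
  t=1,j=0: stock 104.1600 → up 116.6592 (V=18.1208), down 64.5792 (V=70.2008). Price 22.9909; hedge Δ=-1.0000, bond B=127.1509.
  t=1,j=1: stock 188.1600 → up 210.7392 (V=75.9592), down 116.6592 (V=18.1208). Price 65.1119; hedge Δ=0.6148, bond B=-50.5649.
  t=0,j=0: stock 168.0000 → up 188.1600 (V=65.1119), down 104.1600 (V=22.9909). Price 56.6579; hedge Δ=0.5014, bond B=-27.5840.
The time-0 hedge costs 56.6579, which is the no-arbitrage price.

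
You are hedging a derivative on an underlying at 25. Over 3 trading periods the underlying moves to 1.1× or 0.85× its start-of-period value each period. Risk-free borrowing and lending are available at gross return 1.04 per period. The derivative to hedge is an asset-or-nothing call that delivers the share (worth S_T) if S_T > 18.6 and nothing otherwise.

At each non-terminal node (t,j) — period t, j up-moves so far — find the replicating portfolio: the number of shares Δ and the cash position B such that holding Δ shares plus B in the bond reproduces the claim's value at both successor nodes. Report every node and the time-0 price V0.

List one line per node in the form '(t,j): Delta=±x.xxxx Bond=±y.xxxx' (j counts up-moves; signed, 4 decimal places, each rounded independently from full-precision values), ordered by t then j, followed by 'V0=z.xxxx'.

(0,0): Delta=1.1308 Bond=-3.4592
(1,0): Delta=1.6669 Bond=-14.9897
(1,1): Delta=1.0000 Bond=0.0000
(2,0): Delta=4.4000 Bond=-64.9555
(2,1): Delta=1.0000 Bond=0.0000
(2,2): Delta=1.0000 Bond=0.0000
V0=24.8113

Since d<R<u, set p* = (R−d)/(u−d) = 0.7600; price each node as the discounted p*-expectation of its children.
Payoff layer (t=3): V(3,0)=0.0000, V(3,1)=19.8688, V(3,2)=25.7125, V(3,3)=33.2750
Node (2,0) S=18.0625: V=(p*·19.8688+(1−p*)·0.0000)/1.04=14.5195; Δ=(19.8688−0.0000)/(19.8687−15.3531)=4.4000; B=V−Δ·S=-64.9555
Node (2,1) S=23.3750: V=(p*·25.7125+(1−p*)·19.8688)/1.04=23.3750; Δ=(25.7125−19.8688)/(25.7125−19.8688)=1.0000; B=V−Δ·S=0.0000
Node (2,2) S=30.2500: V=(p*·33.2750+(1−p*)·25.7125)/1.04=30.2500; Δ=(33.2750−25.7125)/(33.2750−25.7125)=1.0000; B=V−Δ·S=0.0000
Node (1,0) S=21.2500: V=(p*·23.3750+(1−p*)·14.5195)/1.04=20.4324; Δ=(23.3750−14.5195)/(23.3750−18.0625)=1.6669; B=V−Δ·S=-14.9897
Node (1,1) S=27.5000: V=(p*·30.2500+(1−p*)·23.3750)/1.04=27.5000; Δ=(30.2500−23.3750)/(30.2500−23.3750)=1.0000; B=V−Δ·S=0.0000
Node (0,0) S=25.0000: V=(p*·27.5000+(1−p*)·20.4324)/1.04=24.8113; Δ=(27.5000−20.4324)/(27.5000−21.2500)=1.1308; B=V−Δ·S=-3.4592
Check: Δ(0,0)·S0 + B(0,0) = 24.8113 = V0.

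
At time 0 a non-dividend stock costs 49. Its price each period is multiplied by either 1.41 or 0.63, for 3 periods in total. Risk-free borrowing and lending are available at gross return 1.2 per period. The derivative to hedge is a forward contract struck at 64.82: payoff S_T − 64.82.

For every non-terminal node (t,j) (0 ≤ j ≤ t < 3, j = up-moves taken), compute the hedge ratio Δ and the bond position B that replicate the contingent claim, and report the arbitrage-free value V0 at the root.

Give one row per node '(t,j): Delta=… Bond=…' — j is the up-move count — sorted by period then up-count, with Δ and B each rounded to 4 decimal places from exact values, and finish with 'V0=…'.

(0,0): Delta=1.0000 Bond=-37.5116
(1,0): Delta=1.0000 Bond=-45.0139
(1,1): Delta=1.0000 Bond=-45.0139
(2,0): Delta=1.0000 Bond=-54.0167
(2,1): Delta=1.0000 Bond=-54.0167
(2,2): Delta=1.0000 Bond=-54.0167
V0=11.4884

Risk-neutral probability p* = (R−d)/(u−d) = (1.2−0.63)/(1.41−0.63) = 0.7308.
At expiry t=3: V(3,0)=-52.5677, V(3,1)=-37.3982, V(3,2)=-3.4474, V(3,3)=72.5378
(2,0): S=19.4481. Δ = (V_up−V_dn)/(S_up−S_dn) = (-37.3982−-52.5677)/(27.4218−12.2523) = 1.0000. V = [p*·-37.3982 + (1−p*)·-52.5677]/1.2 = -34.5686. B = V − Δ·S = -54.0167.
(2,1): S=43.5267. Δ = (V_up−V_dn)/(S_up−S_dn) = (-3.4474−-37.3982)/(61.3726−27.4218) = 1.0000. V = [p*·-3.4474 + (1−p*)·-37.3982]/1.2 = -10.4900. B = V − Δ·S = -54.0167.
(2,2): S=97.4169. Δ = (V_up−V_dn)/(S_up−S_dn) = (72.5378−-3.4474)/(137.3578−61.3726) = 1.0000. V = [p*·72.5378 + (1−p*)·-3.4474]/1.2 = 43.4002. B = V − Δ·S = -54.0167.
(1,0): S=30.8700. Δ = (V_up−V_dn)/(S_up−S_dn) = (-10.4900−-34.5686)/(43.5267−19.4481) = 1.0000. V = [p*·-10.4900 + (1−p*)·-34.5686]/1.2 = -14.1439. B = V − Δ·S = -45.0139.
(1,1): S=69.0900. Δ = (V_up−V_dn)/(S_up−S_dn) = (43.4002−-10.4900)/(97.4169−43.5267) = 1.0000. V = [p*·43.4002 + (1−p*)·-10.4900]/1.2 = 24.0761. B = V − Δ·S = -45.0139.
(0,0): S=49.0000. Δ = (V_up−V_dn)/(S_up−S_dn) = (24.0761−-14.1439)/(69.0900−30.8700) = 1.0000. V = [p*·24.0761 + (1−p*)·-14.1439]/1.2 = 11.4884. B = V − Δ·S = -37.5116.
The time-0 hedge costs 11.4884, which is the no-arbitrage price.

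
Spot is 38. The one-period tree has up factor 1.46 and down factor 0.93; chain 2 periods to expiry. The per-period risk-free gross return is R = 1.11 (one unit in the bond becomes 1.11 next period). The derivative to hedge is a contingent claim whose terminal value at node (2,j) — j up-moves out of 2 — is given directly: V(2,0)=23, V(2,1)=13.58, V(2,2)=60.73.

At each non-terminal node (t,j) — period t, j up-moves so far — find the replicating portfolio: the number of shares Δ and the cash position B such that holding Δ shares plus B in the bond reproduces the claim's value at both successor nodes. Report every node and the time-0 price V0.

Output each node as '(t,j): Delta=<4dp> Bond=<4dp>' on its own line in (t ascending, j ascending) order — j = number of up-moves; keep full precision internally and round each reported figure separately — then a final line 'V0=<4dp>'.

No-arbitrage ⇒ martingale measure with p* = (R−d)/(u−d) = 0.3396.
Payoff layer (t=2): V(2,0)=23.0000, V(2,1)=13.5800, V(2,2)=60.7300
  t=1,j=0: stock 35.3400 → up 51.5964 (V=13.5800), down 32.8662 (V=23.0000). Price 17.8385; hedge Δ=-0.5029, bond B=35.6121.
  t=1,j=1: stock 55.4800 → up 81.0008 (V=60.7300), down 51.5964 (V=13.5800). Price 26.6605; hedge Δ=1.6035, bond B=-62.3017.
  t=0,j=0: stock 38.0000 → up 55.4800 (V=26.6605), down 35.3400 (V=17.8385). Price 18.7700; hedge Δ=0.4380, bond B=2.1246.
The time-0 hedge costs 18.7700, which is the no-arbitrage price.

(0,0): Delta=0.4380 Bond=2.1246
(1,0): Delta=-0.5029 Bond=35.6121
(1,1): Delta=1.6035 Bond=-62.3017
V0=18.7700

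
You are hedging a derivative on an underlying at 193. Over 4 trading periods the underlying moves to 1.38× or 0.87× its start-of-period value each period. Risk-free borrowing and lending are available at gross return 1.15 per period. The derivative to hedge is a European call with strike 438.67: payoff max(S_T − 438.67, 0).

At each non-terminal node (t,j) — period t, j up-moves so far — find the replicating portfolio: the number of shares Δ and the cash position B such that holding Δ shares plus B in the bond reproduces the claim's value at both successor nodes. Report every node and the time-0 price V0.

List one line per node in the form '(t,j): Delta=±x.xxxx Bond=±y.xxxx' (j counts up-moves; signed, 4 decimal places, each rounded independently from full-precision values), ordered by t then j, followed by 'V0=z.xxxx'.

(0,0): Delta=0.2931 Bond=-42.5439
(1,0): Delta=0.0069 Bond=-0.8823
(1,1): Delta=0.4412 Bond=-88.3895
(2,0): Delta=0.0000 Bond=0.0000
(2,1): Delta=0.0105 Bond=-1.8480
(2,2): Delta=0.6643 Bond=-183.6265
(3,0): Delta=0.0000 Bond=0.0000
(3,1): Delta=0.0000 Bond=0.0000
(3,2): Delta=0.0160 Bond=-3.8710
(3,3): Delta=1.0000 Bond=-381.4522
V0=14.0187

Risk-neutral probability p* = (R−d)/(u−d) = (1.15−0.87)/(1.38−0.87) = 0.5490.
Terminal payoffs: V(4,0)=0.0000, V(4,1)=0.0000, V(4,2)=0.0000, V(4,3)=2.6096, V(4,4)=261.2907
Node (3,0) S=127.0911: V=(p*·0.0000+(1−p*)·0.0000)/1.15=0.0000; Δ=(0.0000−0.0000)/(175.3857−110.5692)=0.0000; B=V−Δ·S=0.0000
Node (3,1) S=201.5927: V=(p*·0.0000+(1−p*)·0.0000)/1.15=0.0000; Δ=(0.0000−0.0000)/(278.1980−175.3857)=0.0000; B=V−Δ·S=0.0000
Node (3,2) S=319.7678: V=(p*·2.6096+(1−p*)·0.0000)/1.15=1.2458; Δ=(2.6096−0.0000)/(441.2796−278.1980)=0.0160; B=V−Δ·S=-3.8710
Node (3,3) S=507.2179: V=(p*·261.2907+(1−p*)·2.6096)/1.15=125.7657; Δ=(261.2907−2.6096)/(699.9607−441.2796)=1.0000; B=V−Δ·S=-381.4522
Node (2,0) S=146.0817: V=(p*·0.0000+(1−p*)·0.0000)/1.15=0.0000; Δ=(0.0000−0.0000)/(201.5927−127.0911)=0.0000; B=V−Δ·S=0.0000
Node (2,1) S=231.7158: V=(p*·1.2458+(1−p*)·0.0000)/1.15=0.5948; Δ=(1.2458−0.0000)/(319.7678−201.5927)=0.0105; B=V−Δ·S=-1.8480
Node (2,2) S=367.5492: V=(p*·125.7657+(1−p*)·1.2458)/1.15=60.5302; Δ=(125.7657−1.2458)/(507.2179−319.7678)=0.6643; B=V−Δ·S=-183.6265
Node (1,0) S=167.9100: V=(p*·0.5948+(1−p*)·0.0000)/1.15=0.2839; Δ=(0.5948−0.0000)/(231.7158−146.0817)=0.0069; B=V−Δ·S=-0.8823
Node (1,1) S=266.3400: V=(p*·60.5302+(1−p*)·0.5948)/1.15=29.1309; Δ=(60.5302−0.5948)/(367.5492−231.7158)=0.4412; B=V−Δ·S=-88.3895
Node (0,0) S=193.0000: V=(p*·29.1309+(1−p*)·0.2839)/1.15=14.0187; Δ=(29.1309−0.2839)/(266.3400−167.9100)=0.2931; B=V−Δ·S=-42.5439
Each (Δ,B) replicates both successor values, so the strategy is self-financing and V0 is arbitrage-free.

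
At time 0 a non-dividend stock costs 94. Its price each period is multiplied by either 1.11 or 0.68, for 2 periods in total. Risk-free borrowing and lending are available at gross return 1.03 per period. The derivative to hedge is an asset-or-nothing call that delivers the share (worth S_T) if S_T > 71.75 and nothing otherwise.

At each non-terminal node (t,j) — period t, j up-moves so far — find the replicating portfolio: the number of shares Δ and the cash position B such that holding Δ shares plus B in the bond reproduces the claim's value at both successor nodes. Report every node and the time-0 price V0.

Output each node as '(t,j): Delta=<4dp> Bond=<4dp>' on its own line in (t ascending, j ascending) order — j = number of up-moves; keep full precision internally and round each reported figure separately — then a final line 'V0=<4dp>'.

(0,0): Delta=2.2643 Bond=-140.5204
(1,0): Delta=0.0000 Bond=0.0000
(1,1): Delta=2.5814 Bond=-177.8185
V0=72.3267

Under the risk-neutral measure, an up-move has probability p* = (R−d)/(u−d) = 0.8140 and values discount at R = 1.03.
At expiry t=2: V(2,0)=0.0000, V(2,1)=0.0000, V(2,2)=115.8174
Node (1,0) S=63.9200: V=(p*·0.0000+(1−p*)·0.0000)/1.03=0.0000; Δ=(0.0000−0.0000)/(70.9512−43.4656)=0.0000; B=V−Δ·S=0.0000
Node (1,1) S=104.3400: V=(p*·115.8174+(1−p*)·0.0000)/1.03=91.5242; Δ=(115.8174−0.0000)/(115.8174−70.9512)=2.5814; B=V−Δ·S=-177.8185
Node (0,0) S=94.0000: V=(p*·91.5242+(1−p*)·0.0000)/1.03=72.3267; Δ=(91.5242−0.0000)/(104.3400−63.9200)=2.2643; B=V−Δ·S=-140.5204
Check: Δ(0,0)·S0 + B(0,0) = 72.3267 = V0.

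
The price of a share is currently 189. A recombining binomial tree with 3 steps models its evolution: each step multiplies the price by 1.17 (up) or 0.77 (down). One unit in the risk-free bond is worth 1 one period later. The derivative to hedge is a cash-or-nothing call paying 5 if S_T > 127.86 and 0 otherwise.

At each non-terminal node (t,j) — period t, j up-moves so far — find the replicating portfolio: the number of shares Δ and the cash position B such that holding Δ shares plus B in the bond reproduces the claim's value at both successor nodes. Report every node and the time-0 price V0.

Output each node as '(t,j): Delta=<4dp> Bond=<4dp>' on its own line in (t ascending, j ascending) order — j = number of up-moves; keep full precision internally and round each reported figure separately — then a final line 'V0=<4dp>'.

No-arbitrage ⇒ martingale measure with p* = (R−d)/(u−d) = 0.5750.
At expiry t=3: V(3,0)=0.0000, V(3,1)=5.0000, V(3,2)=5.0000, V(3,3)=5.0000
Node (2,0) S=112.0581: V=(p*·5.0000+(1−p*)·0.0000)/1=2.8750; Δ=(5.0000−0.0000)/(131.1080−86.2847)=0.1115; B=V−Δ·S=-9.6250
Node (2,1) S=170.2701: V=(p*·5.0000+(1−p*)·5.0000)/1=5.0000; Δ=(5.0000−5.0000)/(199.2160−131.1080)=0.0000; B=V−Δ·S=5.0000
Node (2,2) S=258.7221: V=(p*·5.0000+(1−p*)·5.0000)/1=5.0000; Δ=(5.0000−5.0000)/(302.7049−199.2160)=0.0000; B=V−Δ·S=5.0000
Node (1,0) S=145.5300: V=(p*·5.0000+(1−p*)·2.8750)/1=4.0969; Δ=(5.0000−2.8750)/(170.2701−112.0581)=0.0365; B=V−Δ·S=-1.2156
Node (1,1) S=221.1300: V=(p*·5.0000+(1−p*)·5.0000)/1=5.0000; Δ=(5.0000−5.0000)/(258.7221−170.2701)=0.0000; B=V−Δ·S=5.0000
Node (0,0) S=189.0000: V=(p*·5.0000+(1−p*)·4.0969)/1=4.6162; Δ=(5.0000−4.0969)/(221.1300−145.5300)=0.0119; B=V−Δ·S=2.3584
Check: Δ(0,0)·S0 + B(0,0) = 4.6162 = V0.

(0,0): Delta=0.0119 Bond=2.3584
(1,0): Delta=0.0365 Bond=-1.2156
(1,1): Delta=0.0000 Bond=5.0000
(2,0): Delta=0.1115 Bond=-9.6250
(2,1): Delta=0.0000 Bond=5.0000
(2,2): Delta=0.0000 Bond=5.0000
V0=4.6162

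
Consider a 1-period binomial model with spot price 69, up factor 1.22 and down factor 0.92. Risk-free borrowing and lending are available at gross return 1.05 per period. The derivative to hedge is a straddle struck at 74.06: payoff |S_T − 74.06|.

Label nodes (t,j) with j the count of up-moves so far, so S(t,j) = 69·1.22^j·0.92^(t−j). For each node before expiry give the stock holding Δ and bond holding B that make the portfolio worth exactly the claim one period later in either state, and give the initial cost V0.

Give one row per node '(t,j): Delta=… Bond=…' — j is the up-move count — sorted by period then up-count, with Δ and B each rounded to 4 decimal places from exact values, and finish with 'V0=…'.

(0,0): Delta=-0.0222 Bond=11.4197
V0=9.8863

Under the risk-neutral measure, an up-move has probability p* = (R−d)/(u−d) = 0.4333 and values discount at R = 1.05.
Terminal payoffs: V(1,0)=10.5800, V(1,1)=10.1200
(0,0): S=69.0000. Δ = (V_up−V_dn)/(S_up−S_dn) = (10.1200−10.5800)/(84.1800−63.4800) = -0.0222. V = [p*·10.1200 + (1−p*)·10.5800]/1.05 = 9.8863. B = V − Δ·S = 11.4197.
Self-financing check: at every node Δ·S+B equals the discounted successor values.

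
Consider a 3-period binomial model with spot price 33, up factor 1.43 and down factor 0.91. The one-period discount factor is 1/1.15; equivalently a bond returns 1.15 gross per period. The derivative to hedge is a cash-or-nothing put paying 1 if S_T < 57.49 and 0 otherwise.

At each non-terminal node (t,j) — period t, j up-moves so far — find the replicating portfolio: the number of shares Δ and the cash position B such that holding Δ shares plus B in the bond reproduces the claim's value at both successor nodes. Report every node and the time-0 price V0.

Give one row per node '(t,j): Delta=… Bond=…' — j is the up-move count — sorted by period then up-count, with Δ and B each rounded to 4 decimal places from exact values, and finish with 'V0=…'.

(0,0): Delta=-0.0219 Bond=1.0894
(1,0): Delta=-0.0257 Bond=1.3669
(1,1): Delta=-0.0191 Bond=1.1197
(2,0): Delta=0.0000 Bond=0.8696
(2,1): Delta=-0.0448 Bond=2.3913
(2,2): Delta=0.0000 Bond=0.0000
V0=0.3666

Risk-neutral probability p* = (R−d)/(u−d) = (1.15−0.91)/(1.43−0.91) = 0.4615.
Terminal payoffs: V(3,0)=1.0000, V(3,1)=1.0000, V(3,2)=0.0000, V(3,3)=0.0000
Node (2,0) S=27.3273: V=(p*·1.0000+(1−p*)·1.0000)/1.15=0.8696; Δ=(1.0000−1.0000)/(39.0780−24.8678)=0.0000; B=V−Δ·S=0.8696
Node (2,1) S=42.9429: V=(p*·0.0000+(1−p*)·1.0000)/1.15=0.4682; Δ=(0.0000−1.0000)/(61.4083−39.0780)=-0.0448; B=V−Δ·S=2.3913
Node (2,2) S=67.4817: V=(p*·0.0000+(1−p*)·0.0000)/1.15=0.0000; Δ=(0.0000−0.0000)/(96.4988−61.4083)=0.0000; B=V−Δ·S=0.0000
Node (1,0) S=30.0300: V=(p*·0.4682+(1−p*)·0.8696)/1.15=0.5951; Δ=(0.4682−0.8696)/(42.9429−27.3273)=-0.0257; B=V−Δ·S=1.3669
Node (1,1) S=47.1900: V=(p*·0.0000+(1−p*)·0.4682)/1.15=0.2192; Δ=(0.0000−0.4682)/(67.4817−42.9429)=-0.0191; B=V−Δ·S=1.1197
Node (0,0) S=33.0000: V=(p*·0.2192+(1−p*)·0.5951)/1.15=0.3666; Δ=(0.2192−0.5951)/(47.1900−30.0300)=-0.0219; B=V−Δ·S=1.0894
Root portfolio cost Δ·33+B reproduces V0=0.3666.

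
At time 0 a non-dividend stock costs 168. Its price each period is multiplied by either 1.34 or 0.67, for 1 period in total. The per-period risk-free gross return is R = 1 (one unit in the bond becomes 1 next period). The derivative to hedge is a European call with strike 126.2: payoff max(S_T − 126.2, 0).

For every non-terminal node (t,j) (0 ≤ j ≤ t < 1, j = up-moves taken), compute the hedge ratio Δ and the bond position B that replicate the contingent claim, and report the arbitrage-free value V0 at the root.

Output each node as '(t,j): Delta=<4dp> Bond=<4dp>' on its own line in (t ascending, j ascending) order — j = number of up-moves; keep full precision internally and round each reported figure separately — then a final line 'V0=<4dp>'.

The replicating-portfolio and risk-neutral prices coincide; use p* = (1−0.67)/(1.34−0.67) = 0.4925 for the latter.
Terminal values V(1,·): V(1,0)=0.0000, V(1,1)=98.9200
(0,0): S=168.0000. Δ = (V_up−V_dn)/(S_up−S_dn) = (98.9200−0.0000)/(225.1200−112.5600) = 0.8788. V = [p*·98.9200 + (1−p*)·0.0000]/1 = 48.7218. B = V − Δ·S = -98.9200.
The time-0 hedge costs 48.7218, which is the no-arbitrage price.

(0,0): Delta=0.8788 Bond=-98.9200
V0=48.7218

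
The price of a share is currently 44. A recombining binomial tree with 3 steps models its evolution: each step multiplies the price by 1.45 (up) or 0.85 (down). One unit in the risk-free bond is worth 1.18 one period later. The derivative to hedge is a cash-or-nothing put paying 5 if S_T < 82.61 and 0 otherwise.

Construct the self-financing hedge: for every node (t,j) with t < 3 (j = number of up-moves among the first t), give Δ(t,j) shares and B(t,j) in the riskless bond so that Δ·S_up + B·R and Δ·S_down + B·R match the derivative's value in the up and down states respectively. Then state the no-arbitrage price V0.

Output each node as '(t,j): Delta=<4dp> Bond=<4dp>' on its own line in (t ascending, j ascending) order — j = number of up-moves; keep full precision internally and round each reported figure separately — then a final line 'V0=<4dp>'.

No-arbitrage ⇒ martingale measure with p* = (R−d)/(u−d) = 0.5500.
Terminal payoffs: V(3,0)=5.0000, V(3,1)=5.0000, V(3,2)=5.0000, V(3,3)=0.0000
Node (2,0) S=31.7900: V=(p*·5.0000+(1−p*)·5.0000)/1.18=4.2373; Δ=(5.0000−5.0000)/(46.0955−27.0215)=0.0000; B=V−Δ·S=4.2373
Node (2,1) S=54.2300: V=(p*·5.0000+(1−p*)·5.0000)/1.18=4.2373; Δ=(5.0000−5.0000)/(78.6335−46.0955)=0.0000; B=V−Δ·S=4.2373
Node (2,2) S=92.5100: V=(p*·0.0000+(1−p*)·5.0000)/1.18=1.9068; Δ=(0.0000−5.0000)/(134.1395−78.6335)=-0.0901; B=V−Δ·S=10.2401
Node (1,0) S=37.4000: V=(p*·4.2373+(1−p*)·4.2373)/1.18=3.5909; Δ=(4.2373−4.2373)/(54.2300−31.7900)=0.0000; B=V−Δ·S=3.5909
Node (1,1) S=63.8000: V=(p*·1.9068+(1−p*)·4.2373)/1.18=2.5047; Δ=(1.9068−4.2373)/(92.5100−54.2300)=-0.0609; B=V−Δ·S=6.3888
Node (0,0) S=44.0000: V=(p*·2.5047+(1−p*)·3.5909)/1.18=2.5368; Δ=(2.5047−3.5909)/(63.8000−37.4000)=-0.0411; B=V−Δ·S=4.3473
Each (Δ,B) replicates both successor values, so the strategy is self-financing and V0 is arbitrage-free.

(0,0): Delta=-0.0411 Bond=4.3473
(1,0): Delta=0.0000 Bond=3.5909
(1,1): Delta=-0.0609 Bond=6.3888
(2,0): Delta=0.0000 Bond=4.2373
(2,1): Delta=0.0000 Bond=4.2373
(2,2): Delta=-0.0901 Bond=10.2401
V0=2.5368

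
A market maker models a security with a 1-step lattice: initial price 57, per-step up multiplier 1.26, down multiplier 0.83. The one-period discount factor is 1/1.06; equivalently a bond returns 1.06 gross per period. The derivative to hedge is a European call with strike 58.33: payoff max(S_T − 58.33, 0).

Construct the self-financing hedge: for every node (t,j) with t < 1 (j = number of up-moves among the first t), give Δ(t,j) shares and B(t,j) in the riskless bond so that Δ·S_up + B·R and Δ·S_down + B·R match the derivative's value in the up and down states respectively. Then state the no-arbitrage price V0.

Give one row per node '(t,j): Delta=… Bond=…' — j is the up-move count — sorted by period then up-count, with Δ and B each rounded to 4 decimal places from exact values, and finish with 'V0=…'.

(0,0): Delta=0.5504 Bond=-24.5649
V0=6.8072

Since d<R<u, set p* = (R−d)/(u−d) = 0.5349; price each node as the discounted p*-expectation of its children.
Terminal values V(1,·): V(1,0)=0.0000, V(1,1)=13.4900
Node (0,0) S=57.0000: V=(p*·13.4900+(1−p*)·0.0000)/1.06=6.8072; Δ=(13.4900−0.0000)/(71.8200−47.3100)=0.5504; B=V−Δ·S=-24.5649
Self-financing check: at every node Δ·S+B equals the discounted successor values.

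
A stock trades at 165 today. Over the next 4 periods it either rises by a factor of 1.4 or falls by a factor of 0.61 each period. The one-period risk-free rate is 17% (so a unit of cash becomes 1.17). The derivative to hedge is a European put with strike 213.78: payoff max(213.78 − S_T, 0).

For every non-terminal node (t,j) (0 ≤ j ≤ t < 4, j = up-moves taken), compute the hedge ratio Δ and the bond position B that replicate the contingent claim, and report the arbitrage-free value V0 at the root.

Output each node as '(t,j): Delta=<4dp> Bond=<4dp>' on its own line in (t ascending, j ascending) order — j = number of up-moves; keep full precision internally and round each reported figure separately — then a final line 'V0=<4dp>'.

(0,0): Delta=-0.2586 Bond=62.1628
(1,0): Delta=-0.7119 Bond=118.3606
(1,1): Delta=-0.1774 Bond=53.9896
(2,0): Delta=-1.0000 Bond=156.1692
(2,1): Delta=-0.6604 Bond=131.2174
(2,2): Delta=-0.0910 Bond=35.2189
(3,0): Delta=-1.0000 Bond=182.7179
(3,1): Delta=-1.0000 Bond=182.7179
(3,2): Delta=-0.5996 Bond=141.5341
(3,3): Delta=0.0000 Bond=0.0000
V0=19.5000

Under the risk-neutral measure, an up-move has probability p* = (R−d)/(u−d) = 0.7089 and values discount at R = 1.17.
Terminal values V(4,·): V(4,0)=190.9344, V(4,1)=161.3474, V(4,2)=93.4429, V(4,3)=0.0000, V(4,4)=0.0000
  t=3,j=0: stock 37.4519 → up 52.4326 (V=161.3474), down 22.8456 (V=190.9344). Price 145.2661; hedge Δ=-1.0000, bond B=182.7179.
  t=3,j=1: stock 85.9551 → up 120.3371 (V=93.4429), down 52.4326 (V=161.3474). Price 96.7628; hedge Δ=-1.0000, bond B=182.7179.
  t=3,j=2: stock 197.2740 → up 276.1836 (V=0.0000), down 120.3371 (V=93.4429). Price 23.2520; hedge Δ=-0.5996, bond B=141.5341.
  t=3,j=3: stock 452.7600 → up 633.8640 (V=0.0000), down 276.1836 (V=0.0000). Price 0.0000; hedge Δ=0.0000, bond B=0.0000.
  t=2,j=0: stock 61.3965 → up 85.9551 (V=96.7628), down 37.4519 (V=145.2661). Price 94.7727; hedge Δ=-1.0000, bond B=156.1692.
  t=2,j=1: stock 140.9100 → up 197.2740 (V=23.2520), down 85.9551 (V=96.7628). Price 38.1657; hedge Δ=-0.6604, bond B=131.2174.
  t=2,j=2: stock 323.4000 → up 452.7600 (V=0.0000), down 197.2740 (V=23.2520). Price 5.7860; hedge Δ=-0.0910, bond B=35.2189.
  t=1,j=0: stock 100.6500 → up 140.9100 (V=38.1657), down 61.3965 (V=94.7727). Price 46.7062; hedge Δ=-0.7119, bond B=118.3606.
  t=1,j=1: stock 231.0000 → up 323.4000 (V=5.7860), down 140.9100 (V=38.1657). Price 13.0026; hedge Δ=-0.1774, bond B=53.9896.
  t=0,j=0: stock 165.0000 → up 231.0000 (V=13.0026), down 100.6500 (V=46.7062). Price 19.5000; hedge Δ=-0.2586, bond B=62.1628.
Check: Δ(0,0)·S0 + B(0,0) = 19.5000 = V0.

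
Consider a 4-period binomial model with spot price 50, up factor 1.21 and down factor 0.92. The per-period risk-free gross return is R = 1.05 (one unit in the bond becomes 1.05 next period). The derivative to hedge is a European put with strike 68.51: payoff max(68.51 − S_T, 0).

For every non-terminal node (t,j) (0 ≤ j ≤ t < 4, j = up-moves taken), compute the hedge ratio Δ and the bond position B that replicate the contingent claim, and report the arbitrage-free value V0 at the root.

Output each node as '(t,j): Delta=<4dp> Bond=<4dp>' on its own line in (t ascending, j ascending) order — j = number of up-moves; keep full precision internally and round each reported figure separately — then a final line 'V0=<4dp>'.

(0,0): Delta=-0.6049 Bond=40.0166
(1,0): Delta=-0.8226 Bond=52.0325
(1,1): Delta=-0.4012 Bond=29.6913
(2,0): Delta=-1.0000 Bond=62.1406
(2,1): Delta=-0.6566 Bond=45.3953
(2,2): Delta=-0.1621 Bond=13.6749
(3,0): Delta=-1.0000 Bond=65.2476
(3,1): Delta=-1.0000 Bond=65.2476
(3,2): Delta=-0.3353 Bond=26.0251
(3,3): Delta=0.0000 Bond=0.0000
V0=9.7712

Since d<R<u, set p* = (R−d)/(u−d) = 0.4483; price each node as the discounted p*-expectation of its children.
Terminal values V(4,·): V(4,0)=32.6904, V(4,1)=21.3994, V(4,2)=6.5493, V(4,3)=0.0000, V(4,4)=0.0000
(3,0): S=38.9344. Δ = (V_up−V_dn)/(S_up−S_dn) = (21.3994−32.6904)/(47.1106−35.8196) = -1.0000. V = [p*·21.3994 + (1−p*)·32.6904]/1.05 = 26.3132. B = V − Δ·S = 65.2476.
(3,1): S=51.2072. Δ = (V_up−V_dn)/(S_up−S_dn) = (6.5493−21.3994)/(61.9607−47.1106) = -1.0000. V = [p*·6.5493 + (1−p*)·21.3994]/1.05 = 14.0404. B = V − Δ·S = 65.2476.
(3,2): S=67.3486. Δ = (V_up−V_dn)/(S_up−S_dn) = (0.0000−6.5493)/(81.4918−61.9607) = -0.3353. V = [p*·0.0000 + (1−p*)·6.5493]/1.05 = 3.4413. B = V − Δ·S = 26.0251.
(3,3): S=88.5780. Δ = (V_up−V_dn)/(S_up−S_dn) = (0.0000−0.0000)/(107.1794−81.4918) = 0.0000. V = [p*·0.0000 + (1−p*)·0.0000]/1.05 = 0.0000. B = V − Δ·S = 0.0000.
(2,0): S=42.3200. Δ = (V_up−V_dn)/(S_up−S_dn) = (14.0404−26.3132)/(51.2072−38.9344) = -1.0000. V = [p*·14.0404 + (1−p*)·26.3132]/1.05 = 19.8206. B = V − Δ·S = 62.1406.
(2,1): S=55.6600. Δ = (V_up−V_dn)/(S_up−S_dn) = (3.4413−14.0404)/(67.3486−51.2072) = -0.6566. V = [p*·3.4413 + (1−p*)·14.0404]/1.05 = 8.8468. B = V − Δ·S = 45.3953.
(2,2): S=73.2050. Δ = (V_up−V_dn)/(S_up−S_dn) = (0.0000−3.4413)/(88.5780−67.3486) = -0.1621. V = [p*·0.0000 + (1−p*)·3.4413]/1.05 = 1.8083. B = V − Δ·S = 13.6749.
(1,0): S=46.0000. Δ = (V_up−V_dn)/(S_up−S_dn) = (8.8468−19.8206)/(55.6600−42.3200) = -0.8226. V = [p*·8.8468 + (1−p*)·19.8206]/1.05 = 14.1917. B = V − Δ·S = 52.0325.
(1,1): S=60.5000. Δ = (V_up−V_dn)/(S_up−S_dn) = (1.8083−8.8468)/(73.2050−55.6600) = -0.4012. V = [p*·1.8083 + (1−p*)·8.8468]/1.05 = 5.4205. B = V − Δ·S = 29.6913.
(0,0): S=50.0000. Δ = (V_up−V_dn)/(S_up−S_dn) = (5.4205−14.1917)/(60.5000−46.0000) = -0.6049. V = [p*·5.4205 + (1−p*)·14.1917]/1.05 = 9.7712. B = V − Δ·S = 40.0166.
The time-0 hedge costs 9.7712, which is the no-arbitrage price.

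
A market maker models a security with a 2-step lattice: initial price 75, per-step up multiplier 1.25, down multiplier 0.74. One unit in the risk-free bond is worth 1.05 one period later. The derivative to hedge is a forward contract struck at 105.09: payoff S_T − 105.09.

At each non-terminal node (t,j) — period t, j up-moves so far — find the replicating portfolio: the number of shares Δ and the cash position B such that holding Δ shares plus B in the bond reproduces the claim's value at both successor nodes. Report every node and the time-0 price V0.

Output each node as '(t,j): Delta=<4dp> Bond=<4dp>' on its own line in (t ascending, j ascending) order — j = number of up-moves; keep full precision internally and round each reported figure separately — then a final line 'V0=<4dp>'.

Risk-neutral probability p* = (R−d)/(u−d) = (1.05−0.74)/(1.25−0.74) = 0.6078.
Payoff layer (t=2): V(2,0)=-64.0200, V(2,1)=-35.7150, V(2,2)=12.0975
  t=1,j=0: stock 55.5000 → up 69.3750 (V=-35.7150), down 41.0700 (V=-64.0200). Price -44.5857; hedge Δ=1.0000, bond B=-100.0857.
  t=1,j=1: stock 93.7500 → up 117.1875 (V=12.0975), down 69.3750 (V=-35.7150). Price -6.3357; hedge Δ=1.0000, bond B=-100.0857.
  t=0,j=0: stock 75.0000 → up 93.7500 (V=-6.3357), down 55.5000 (V=-44.5857). Price -20.3197; hedge Δ=1.0000, bond B=-95.3197.
Self-financing check: at every node Δ·S+B equals the discounted successor values.

(0,0): Delta=1.0000 Bond=-95.3197
(1,0): Delta=1.0000 Bond=-100.0857
(1,1): Delta=1.0000 Bond=-100.0857
V0=-20.3197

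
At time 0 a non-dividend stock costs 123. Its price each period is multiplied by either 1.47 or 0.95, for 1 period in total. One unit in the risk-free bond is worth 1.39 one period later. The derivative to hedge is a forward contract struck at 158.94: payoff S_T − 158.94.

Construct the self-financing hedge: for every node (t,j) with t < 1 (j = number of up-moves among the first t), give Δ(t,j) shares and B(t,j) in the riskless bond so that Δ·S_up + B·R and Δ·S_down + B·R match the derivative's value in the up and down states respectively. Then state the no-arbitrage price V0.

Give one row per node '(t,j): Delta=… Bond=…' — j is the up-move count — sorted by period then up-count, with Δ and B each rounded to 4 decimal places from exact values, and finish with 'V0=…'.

Risk-neutral probability p* = (R−d)/(u−d) = (1.39−0.95)/(1.47−0.95) = 0.8462.
At expiry t=1: V(1,0)=-42.0900, V(1,1)=21.8700
(0,0): S=123.0000. Δ = (V_up−V_dn)/(S_up−S_dn) = (21.8700−-42.0900)/(180.8100−116.8500) = 1.0000. V = [p*·21.8700 + (1−p*)·-42.0900]/1.39 = 8.6547. B = V − Δ·S = -114.3453.
The time-0 hedge costs 8.6547, which is the no-arbitrage price.

(0,0): Delta=1.0000 Bond=-114.3453
V0=8.6547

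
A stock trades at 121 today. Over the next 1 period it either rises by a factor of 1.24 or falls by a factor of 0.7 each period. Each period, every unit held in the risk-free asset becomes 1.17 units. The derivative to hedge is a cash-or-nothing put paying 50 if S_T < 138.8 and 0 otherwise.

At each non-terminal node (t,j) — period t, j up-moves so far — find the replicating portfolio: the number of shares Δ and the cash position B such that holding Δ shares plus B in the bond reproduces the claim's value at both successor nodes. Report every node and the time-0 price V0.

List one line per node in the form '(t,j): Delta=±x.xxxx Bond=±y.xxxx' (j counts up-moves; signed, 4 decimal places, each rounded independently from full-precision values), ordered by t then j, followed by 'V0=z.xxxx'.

Under the risk-neutral measure, an up-move has probability p* = (R−d)/(u−d) = 0.8704 and values discount at R = 1.17.
At expiry t=1: V(1,0)=50.0000, V(1,1)=0.0000
(0,0): S=121.0000. Δ = (V_up−V_dn)/(S_up−S_dn) = (0.0000−50.0000)/(150.0400−84.7000) = -0.7652. V = [p*·0.0000 + (1−p*)·50.0000]/1.17 = 5.5397. B = V − Δ·S = 98.1323.
Self-financing check: at every node Δ·S+B equals the discounted successor values.

(0,0): Delta=-0.7652 Bond=98.1323
V0=5.5397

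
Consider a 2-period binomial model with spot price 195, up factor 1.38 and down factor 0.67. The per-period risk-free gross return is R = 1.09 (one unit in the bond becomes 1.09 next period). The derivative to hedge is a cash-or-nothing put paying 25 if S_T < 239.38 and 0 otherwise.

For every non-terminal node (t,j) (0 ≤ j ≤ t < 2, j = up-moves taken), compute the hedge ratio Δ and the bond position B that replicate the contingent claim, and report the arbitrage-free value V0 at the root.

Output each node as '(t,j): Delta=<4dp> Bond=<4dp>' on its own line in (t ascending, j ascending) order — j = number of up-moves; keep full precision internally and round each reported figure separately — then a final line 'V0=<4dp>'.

The replicating-portfolio and risk-neutral prices coincide; use p* = (1.09−0.67)/(1.38−0.67) = 0.5915 for the latter.
At expiry t=2: V(2,0)=25.0000, V(2,1)=25.0000, V(2,2)=0.0000
(1,0): S=130.6500. Δ = (V_up−V_dn)/(S_up−S_dn) = (25.0000−25.0000)/(180.2970−87.5355) = 0.0000. V = [p*·25.0000 + (1−p*)·25.0000]/1.09 = 22.9358. B = V − Δ·S = 22.9358.
(1,1): S=269.1000. Δ = (V_up−V_dn)/(S_up−S_dn) = (0.0000−25.0000)/(371.3580−180.2970) = -0.1308. V = [p*·0.0000 + (1−p*)·25.0000]/1.09 = 9.3681. B = V − Δ·S = 44.5794.
(0,0): S=195.0000. Δ = (V_up−V_dn)/(S_up−S_dn) = (9.3681−22.9358)/(269.1000−130.6500) = -0.0980. V = [p*·9.3681 + (1−p*)·22.9358]/1.09 = 13.6788. B = V − Δ·S = 32.7881.
The time-0 hedge costs 13.6788, which is the no-arbitrage price.

(0,0): Delta=-0.0980 Bond=32.7881
(1,0): Delta=0.0000 Bond=22.9358
(1,1): Delta=-0.1308 Bond=44.5794
V0=13.6788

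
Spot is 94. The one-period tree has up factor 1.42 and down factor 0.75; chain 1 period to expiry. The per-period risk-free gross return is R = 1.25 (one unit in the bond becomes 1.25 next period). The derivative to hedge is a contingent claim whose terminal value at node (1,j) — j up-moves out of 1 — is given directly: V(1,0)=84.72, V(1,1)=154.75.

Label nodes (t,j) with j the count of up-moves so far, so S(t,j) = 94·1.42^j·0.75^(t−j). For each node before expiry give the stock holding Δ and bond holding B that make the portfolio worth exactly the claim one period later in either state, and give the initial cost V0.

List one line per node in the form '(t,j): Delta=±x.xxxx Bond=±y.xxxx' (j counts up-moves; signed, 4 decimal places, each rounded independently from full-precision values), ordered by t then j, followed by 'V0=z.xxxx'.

(0,0): Delta=1.1119 Bond=5.0626
V0=109.5850

Since d<R<u, set p* = (R−d)/(u−d) = 0.7463; price each node as the discounted p*-expectation of its children.
Payoff layer (t=1): V(1,0)=84.7200, V(1,1)=154.7500
Node (0,0) S=94.0000: V=(p*·154.7500+(1−p*)·84.7200)/1.25=109.5850; Δ=(154.7500−84.7200)/(133.4800−70.5000)=1.1119; B=V−Δ·S=5.0626
Root portfolio cost Δ·94+B reproduces V0=109.5850.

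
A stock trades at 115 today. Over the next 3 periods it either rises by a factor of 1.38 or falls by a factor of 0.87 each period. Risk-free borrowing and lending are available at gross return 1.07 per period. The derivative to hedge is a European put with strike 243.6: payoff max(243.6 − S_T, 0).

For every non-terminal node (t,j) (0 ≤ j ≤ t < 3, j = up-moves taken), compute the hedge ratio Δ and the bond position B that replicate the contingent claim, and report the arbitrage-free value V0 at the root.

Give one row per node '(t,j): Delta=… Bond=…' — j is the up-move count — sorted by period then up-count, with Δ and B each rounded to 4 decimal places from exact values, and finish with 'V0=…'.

The replicating-portfolio and risk-neutral prices coincide; use p* = (1.07−0.87)/(1.38−0.87) = 0.3922 for the latter.
Payoff layer (t=3): V(3,0)=167.8722, V(3,1)=123.4800, V(3,2)=53.0648, V(3,3)=0.0000
  t=2,j=0: stock 87.0435 → up 120.1200 (V=123.4800), down 75.7278 (V=167.8722). Price 140.6201; hedge Δ=-1.0000, bond B=227.6636.
  t=2,j=1: stock 138.0690 → up 190.5352 (V=53.0648), down 120.1200 (V=123.4800). Price 89.5946; hedge Δ=-1.0000, bond B=227.6636.
  t=2,j=2: stock 219.0060 → up 302.2283 (V=0.0000), down 190.5352 (V=53.0648). Price 30.1449; hedge Δ=-0.4751, bond B=134.1935.
  t=1,j=0: stock 100.0500 → up 138.0690 (V=89.5946), down 87.0435 (V=140.6201). Price 112.7197; hedge Δ=-1.0000, bond B=212.7697.
  t=1,j=1: stock 158.7000 → up 219.0060 (V=30.1449), down 138.0690 (V=89.5946). Price 61.9448; hedge Δ=-0.7345, bond B=178.5127.
  t=0,j=0: stock 115.0000 → up 158.7000 (V=61.9448), down 100.0500 (V=112.7197). Price 86.7364; hedge Δ=-0.8657, bond B=186.2949.
Check: Δ(0,0)·S0 + B(0,0) = 86.7364 = V0.

(0,0): Delta=-0.8657 Bond=186.2949
(1,0): Delta=-1.0000 Bond=212.7697
(1,1): Delta=-0.7345 Bond=178.5127
(2,0): Delta=-1.0000 Bond=227.6636
(2,1): Delta=-1.0000 Bond=227.6636
(2,2): Delta=-0.4751 Bond=134.1935
V0=86.7364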